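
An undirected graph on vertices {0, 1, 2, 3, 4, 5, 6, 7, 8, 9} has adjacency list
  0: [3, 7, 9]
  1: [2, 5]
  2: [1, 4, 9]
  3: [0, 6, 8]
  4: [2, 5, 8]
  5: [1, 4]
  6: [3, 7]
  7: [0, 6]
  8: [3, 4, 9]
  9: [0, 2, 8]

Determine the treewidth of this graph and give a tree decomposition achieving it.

Every bag has size at most 3, so the width is 3 − 1 = 2 and tw(G) ≤ 2. Since 1–5–4–2–1 is a cycle in G, G is not acyclic. Forests are exactly the graphs of treewidth ≤ 1, so tw(G) ≥ 2. Hence tw(G) = 2 exactly.

Treewidth 2.
One optimal decomposition is:
Bags: B1 = {1, 2, 5}  B2 = {2, 4, 5}  B3 = {2, 4, 9}  B4 = {4, 8, 9}  B5 = {0, 8, 9}  B6 = {0, 3, 8}  B7 = {0, 3, 7}  B8 = {3, 6, 7}
Tree: B1–B2, B2–B3, B3–B4, B4–B5, B5–B6, B6–B7, B7–B8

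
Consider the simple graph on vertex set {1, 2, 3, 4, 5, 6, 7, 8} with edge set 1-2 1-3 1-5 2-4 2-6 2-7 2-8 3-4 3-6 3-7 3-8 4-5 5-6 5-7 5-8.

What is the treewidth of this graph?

3

A width-3 tree decomposition is:
Bags: B1 = {2, 3, 5, 8}  B2 = {2, 3, 5, 7}  B3 = {2, 3, 5, 6}  B4 = {1, 2, 3, 5}  B5 = {2, 3, 4, 5}
Tree: B1–B2, B2–B3, B3–B4, B4–B5
Every bag has size at most 4, so the width is 4 − 1 = 3 and tw(G) ≤ 3. For the lower bound: the 4 vertex sets {3,8}, {5,7}, {2}, {6} are disjoint, each induces a connected subgraph, and every pair is joined by at least one edge of G. Contracting each set to a single vertex therefore yields K_{4} as a minor, and since treewidth is minor-monotone, tw(G) ≥ tw(K_{4}) = 3. Combining the bounds, tw(G) = 3.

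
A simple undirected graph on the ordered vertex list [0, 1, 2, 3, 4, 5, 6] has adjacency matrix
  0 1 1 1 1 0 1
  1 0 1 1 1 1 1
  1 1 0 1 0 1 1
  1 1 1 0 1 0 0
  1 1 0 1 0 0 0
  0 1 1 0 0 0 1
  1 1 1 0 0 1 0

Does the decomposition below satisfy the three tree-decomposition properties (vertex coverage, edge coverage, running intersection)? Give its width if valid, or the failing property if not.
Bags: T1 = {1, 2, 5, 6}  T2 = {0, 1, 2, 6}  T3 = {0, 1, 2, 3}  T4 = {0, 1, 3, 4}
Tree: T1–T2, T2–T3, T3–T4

Yes; width 3.

Every vertex of G appears in some bag (union = {0, 1, 2, 3, 4, 5, 6}); every edge is covered by a bag; and for each vertex v the set of bags containing v is connected in the bag tree. The decomposition is therefore valid. The largest bag has 4 vertices, so the width is 3.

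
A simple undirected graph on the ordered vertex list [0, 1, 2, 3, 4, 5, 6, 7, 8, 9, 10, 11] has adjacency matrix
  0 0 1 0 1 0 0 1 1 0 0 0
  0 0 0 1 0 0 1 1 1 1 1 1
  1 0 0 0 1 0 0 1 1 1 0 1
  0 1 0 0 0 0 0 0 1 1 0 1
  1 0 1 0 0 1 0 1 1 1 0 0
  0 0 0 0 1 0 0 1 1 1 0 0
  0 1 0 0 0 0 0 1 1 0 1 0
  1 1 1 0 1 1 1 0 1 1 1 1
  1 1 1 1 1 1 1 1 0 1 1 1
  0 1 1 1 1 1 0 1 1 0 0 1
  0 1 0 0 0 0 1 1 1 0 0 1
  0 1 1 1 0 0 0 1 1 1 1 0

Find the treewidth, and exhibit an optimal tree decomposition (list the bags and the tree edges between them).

Treewidth 4.
One optimal decomposition is:
Bags: B1 = {1, 7, 8, 10, 11}  B2 = {1, 7, 8, 9, 11}  B3 = {2, 7, 8, 9, 11}  B4 = {2, 4, 7, 8, 9}  B5 = {1, 3, 8, 9, 11}  B6 = {1, 6, 7, 8, 10}  B7 = {0, 2, 4, 7, 8}  B8 = {4, 5, 7, 8, 9}
Tree: B1–B2, B2–B3, B3–B4, B2–B5, B1–B6, B4–B7, B4–B8

Each bag holds 5 vertices, so the decomposition has width 4, which upper-bounds the treewidth. On the other hand G contains the 5-clique {1, 3, 8, 9, 11}. A clique must lie in a single bag of any decomposition, so no decomposition can have width below 4. Therefore the treewidth is 4.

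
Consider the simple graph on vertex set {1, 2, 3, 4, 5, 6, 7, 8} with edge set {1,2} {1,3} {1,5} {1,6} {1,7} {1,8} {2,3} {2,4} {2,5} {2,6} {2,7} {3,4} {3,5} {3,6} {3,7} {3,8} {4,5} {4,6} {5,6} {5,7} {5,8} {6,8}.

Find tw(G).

4

A width-4 tree decomposition is:
Bags: B1 = {1, 2, 3, 5, 7}  B2 = {1, 2, 3, 5, 6}  B3 = {2, 3, 4, 5, 6}  B4 = {1, 3, 5, 6, 8}
Tree: B1–B2, B2–B3, B2–B4
The largest bag has 5 vertices, giving width 4; this decomposition certifies tw(G) ≤ 4. For the lower bound, the 5 vertices {1, 3, 5, 6, 8} are pairwise adjacent, and any tree decomposition puts a clique entirely inside one bag — forcing width ≥ 4. Combining the bounds, tw(G) = 4.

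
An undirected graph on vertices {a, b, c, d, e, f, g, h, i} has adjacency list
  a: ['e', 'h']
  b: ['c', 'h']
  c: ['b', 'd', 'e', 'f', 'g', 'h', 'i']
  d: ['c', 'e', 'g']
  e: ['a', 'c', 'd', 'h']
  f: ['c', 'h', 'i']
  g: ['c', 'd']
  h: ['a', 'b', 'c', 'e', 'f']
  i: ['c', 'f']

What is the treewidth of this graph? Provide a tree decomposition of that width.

Treewidth 2.
One optimal decomposition is:
Bags: B1 = {c, f, h}  B2 = {c, f, i}  B3 = {b, c, h}  B4 = {c, e, h}  B5 = {c, d, e}  B6 = {c, d, g}  B7 = {a, e, h}
Tree: B1–B2, B1–B3, B1–B4, B4–B5, B5–B6, B4–B7

Every bag has size at most 3, so the width is 3 − 1 = 2 and tw(G) ≤ 2. Conversely, {c, d, g} is a clique of size 3, and the vertices of any clique must share a bag in every tree decomposition; so some bag has ≥ 3 vertices and tw(G) ≥ 2. Hence tw(G) = 2 exactly.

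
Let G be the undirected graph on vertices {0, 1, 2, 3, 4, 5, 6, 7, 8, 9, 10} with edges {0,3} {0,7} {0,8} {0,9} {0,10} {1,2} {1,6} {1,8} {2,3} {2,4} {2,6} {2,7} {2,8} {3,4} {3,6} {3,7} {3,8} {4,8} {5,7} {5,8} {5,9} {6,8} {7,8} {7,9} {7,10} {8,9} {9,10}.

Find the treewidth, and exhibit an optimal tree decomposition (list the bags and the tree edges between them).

Treewidth 3.
One optimal decomposition is:
Bags: B1 = {0, 7, 8, 9}  B2 = {5, 7, 8, 9}  B3 = {0, 3, 7, 8}  B4 = {2, 3, 7, 8}  B5 = {2, 3, 6, 8}  B6 = {1, 2, 6, 8}  B7 = {0, 7, 9, 10}  B8 = {2, 3, 4, 8}
Tree: B1–B2, B1–B3, B3–B4, B4–B5, B5–B6, B1–B7, B4–B8

Each bag holds 4 vertices, so the decomposition has width 3, which upper-bounds the treewidth. On the other hand G contains the 4-clique {0, 7, 8, 9}. A clique must lie in a single bag of any decomposition, so no decomposition can have width below 3. Hence tw(G) = 3 exactly.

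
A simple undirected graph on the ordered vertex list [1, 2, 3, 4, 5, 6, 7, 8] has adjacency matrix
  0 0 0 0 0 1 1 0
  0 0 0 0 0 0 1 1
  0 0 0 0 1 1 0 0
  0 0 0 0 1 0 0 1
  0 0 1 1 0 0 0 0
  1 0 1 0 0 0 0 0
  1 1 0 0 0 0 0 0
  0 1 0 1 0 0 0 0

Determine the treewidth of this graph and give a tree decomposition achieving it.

Treewidth 2.
One such decomposition:
Bags: B1 = {3, 4, 5}  B2 = {3, 4, 8}  B3 = {2, 3, 8}  B4 = {2, 3, 7}  B5 = {1, 3, 7}  B6 = {1, 3, 6}
Tree: B1–B2, B2–B3, B3–B4, B4–B5, B5–B6

Every bag has size at most 3, so the width is 3 − 1 = 2 and tw(G) ≤ 2. Since 3–5–4–8–2–7–1–6–3 is a cycle in G, G is not acyclic. Forests are exactly the graphs of treewidth ≤ 1, so tw(G) ≥ 2. Hence tw(G) = 2 exactly.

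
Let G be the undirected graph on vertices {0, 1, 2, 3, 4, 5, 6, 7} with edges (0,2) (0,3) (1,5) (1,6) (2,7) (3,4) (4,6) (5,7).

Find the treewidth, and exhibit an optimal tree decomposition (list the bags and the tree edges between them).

Treewidth 2.
Bags: B1 = {2, 5, 7}  B2 = {1, 2, 5}  B3 = {1, 2, 6}  B4 = {2, 4, 6}  B5 = {2, 3, 4}  B6 = {0, 2, 3}
Tree: B1–B2, B2–B3, B3–B4, B4–B5, B5–B6

Each bag holds 3 vertices, so the decomposition has width 2, which upper-bounds the treewidth. The edges 2–7–5–1–6–4–3–0–2 form a cycle, so G is not a tree and its treewidth is at least 2. Therefore the treewidth is 2.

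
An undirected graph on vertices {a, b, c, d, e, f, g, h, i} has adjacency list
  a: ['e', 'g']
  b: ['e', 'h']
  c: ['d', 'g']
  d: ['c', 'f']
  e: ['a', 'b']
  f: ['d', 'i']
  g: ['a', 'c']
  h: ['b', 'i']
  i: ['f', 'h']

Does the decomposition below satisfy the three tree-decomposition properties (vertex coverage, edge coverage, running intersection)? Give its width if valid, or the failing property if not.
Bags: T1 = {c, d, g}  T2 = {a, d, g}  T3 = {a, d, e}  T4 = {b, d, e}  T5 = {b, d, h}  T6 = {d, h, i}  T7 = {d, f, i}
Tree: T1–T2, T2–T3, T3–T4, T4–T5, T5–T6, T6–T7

Every vertex of G appears in some bag (union = {a, b, c, d, e, f, g, h, i}); every edge is covered by a bag; and for each vertex v the set of bags containing v is connected in the bag tree. The decomposition is therefore valid. The largest bag has 3 vertices, so the width is 2.

Yes; width 2.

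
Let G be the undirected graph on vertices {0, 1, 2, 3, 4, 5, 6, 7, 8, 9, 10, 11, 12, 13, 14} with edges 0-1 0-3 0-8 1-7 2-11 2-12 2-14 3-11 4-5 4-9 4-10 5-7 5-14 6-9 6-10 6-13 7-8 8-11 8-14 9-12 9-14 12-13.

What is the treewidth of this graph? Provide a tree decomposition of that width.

Treewidth 3.
One such decomposition:
Bags: B1 = {0, 1, 3, 11}  B2 = {0, 1, 8, 11}  B3 = {1, 7, 8, 11}  B4 = {2, 7, 8, 11}  B5 = {2, 7, 8, 14}  B6 = {2, 5, 7, 14}  B7 = {2, 5, 12, 14}  B8 = {5, 9, 12, 14}  B9 = {4, 5, 9, 12}  B10 = {4, 9, 12, 13}  B11 = {4, 6, 9, 13}  B12 = {4, 6, 10, 13}
Tree: B1–B2, B2–B3, B3–B4, B4–B5, B5–B6, B6–B7, B7–B8, B8–B9, B9–B10, B10–B11, B11–B12

Each bag holds 4 vertices, so the decomposition has width 3, which upper-bounds the treewidth. For the lower bound: the 4 vertex sets {0,1,3}, {11}, {8}, {2,5,7,14} are disjoint, each induces a connected subgraph, and every pair is joined by at least one edge of G. Contracting each set to a single vertex therefore yields K_{4} as a minor, and since treewidth is minor-monotone, tw(G) ≥ tw(K_{4}) = 3. Therefore the treewidth is 3.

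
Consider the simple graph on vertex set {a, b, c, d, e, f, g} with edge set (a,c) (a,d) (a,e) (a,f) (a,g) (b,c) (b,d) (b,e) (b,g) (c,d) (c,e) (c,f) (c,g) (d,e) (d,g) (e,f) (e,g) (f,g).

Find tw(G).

A width-4 tree decomposition is:
Bags: B1 = {b, c, d, e, g}  B2 = {a, c, d, e, g}  B3 = {a, c, e, f, g}
Tree: B1–B2, B2–B3
Each bag holds 5 vertices, so the decomposition has width 4, which upper-bounds the treewidth. Conversely, {a, c, d, e, g} is a clique of size 5, and the vertices of any clique must share a bag in every tree decomposition; so some bag has ≥ 5 vertices and tw(G) ≥ 4. Hence tw(G) = 4 exactly.

4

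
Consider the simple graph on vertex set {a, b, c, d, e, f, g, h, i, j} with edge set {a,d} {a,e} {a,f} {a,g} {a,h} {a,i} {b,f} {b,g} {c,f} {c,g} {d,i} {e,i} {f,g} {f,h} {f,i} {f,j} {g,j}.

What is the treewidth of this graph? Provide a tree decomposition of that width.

Treewidth 2.
One optimal decomposition is:
Bags: B1 = {a, f, g}  B2 = {a, f, i}  B3 = {b, f, g}  B4 = {a, f, h}  B5 = {f, g, j}  B6 = {a, e, i}  B7 = {c, f, g}  B8 = {a, d, i}
Tree: B1–B2, B1–B3, B1–B4, B3–B5, B2–B6, B1–B7, B2–B8

The largest bag has 3 vertices, giving width 2; this decomposition certifies tw(G) ≤ 2. On the other hand G contains the 3-clique {a, d, i}. A clique must lie in a single bag of any decomposition, so no decomposition can have width below 2. The upper and lower bounds meet at 2, so that is the treewidth.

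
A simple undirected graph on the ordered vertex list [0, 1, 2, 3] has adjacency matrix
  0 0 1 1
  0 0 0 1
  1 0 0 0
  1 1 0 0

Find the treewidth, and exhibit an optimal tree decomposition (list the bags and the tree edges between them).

Treewidth 1.
One optimal decomposition is:
Bags: B1 = {1, 3}  B2 = {0, 3}  B3 = {0, 2}
Tree: B1–B2, B2–B3

Each bag holds 2 vertices, so the decomposition has width 1, which upper-bounds the treewidth. G has an edge, so its treewidth is at least 1. Therefore the treewidth is 1.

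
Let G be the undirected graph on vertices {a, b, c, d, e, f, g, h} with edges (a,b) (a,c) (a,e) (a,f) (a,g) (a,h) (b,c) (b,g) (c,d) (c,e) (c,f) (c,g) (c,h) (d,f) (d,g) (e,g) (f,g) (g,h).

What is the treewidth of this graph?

3

A width-3 tree decomposition is:
Bags: B1 = {a, c, e, g}  B2 = {a, b, c, g}  B3 = {a, c, g, h}  B4 = {a, c, f, g}  B5 = {c, d, f, g}
Tree: B1–B2, B1–B3, B2–B4, B4–B5
Each bag holds 4 vertices, so the decomposition has width 3, which upper-bounds the treewidth. Conversely, {c, d, f, g} is a clique of size 4, and the vertices of any clique must share a bag in every tree decomposition; so some bag has ≥ 4 vertices and tw(G) ≥ 3. Therefore the treewidth is 3.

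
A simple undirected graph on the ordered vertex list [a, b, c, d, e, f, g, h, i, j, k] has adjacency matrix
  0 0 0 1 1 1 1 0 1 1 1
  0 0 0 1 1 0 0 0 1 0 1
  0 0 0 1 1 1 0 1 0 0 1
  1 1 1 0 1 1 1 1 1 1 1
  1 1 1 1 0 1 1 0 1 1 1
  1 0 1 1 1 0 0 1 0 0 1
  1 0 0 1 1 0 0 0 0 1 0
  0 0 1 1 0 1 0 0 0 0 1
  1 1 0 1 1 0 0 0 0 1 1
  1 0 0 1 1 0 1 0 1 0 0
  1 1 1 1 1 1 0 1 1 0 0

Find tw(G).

A width-4 tree decomposition is:
Bags: B1 = {b, d, e, i, k}  B2 = {a, d, e, i, k}  B3 = {a, d, e, f, k}  B4 = {a, d, e, i, j}  B5 = {c, d, e, f, k}  B6 = {c, d, f, h, k}  B7 = {a, d, e, g, j}
Tree: B1–B2, B2–B3, B2–B4, B3–B5, B5–B6, B4–B7
Each bag holds 5 vertices, so the decomposition has width 4, which upper-bounds the treewidth. Conversely, {a, d, e, g, j} is a clique of size 5, and the vertices of any clique must share a bag in every tree decomposition; so some bag has ≥ 5 vertices and tw(G) ≥ 4. Combining the bounds, tw(G) = 4.

4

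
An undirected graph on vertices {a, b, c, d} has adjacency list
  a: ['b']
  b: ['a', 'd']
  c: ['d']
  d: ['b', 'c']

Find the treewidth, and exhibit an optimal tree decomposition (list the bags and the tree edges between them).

Treewidth 1.
Bags: B1 = {c, d}  B2 = {b, d}  B3 = {a, b}
Tree: B1–B2, B2–B3

The largest bag has 2 vertices, giving width 1; this decomposition certifies tw(G) ≤ 1. Any graph with an edge has treewidth ≥ 1, and G has the edge c–d. Combining the bounds, tw(G) = 1.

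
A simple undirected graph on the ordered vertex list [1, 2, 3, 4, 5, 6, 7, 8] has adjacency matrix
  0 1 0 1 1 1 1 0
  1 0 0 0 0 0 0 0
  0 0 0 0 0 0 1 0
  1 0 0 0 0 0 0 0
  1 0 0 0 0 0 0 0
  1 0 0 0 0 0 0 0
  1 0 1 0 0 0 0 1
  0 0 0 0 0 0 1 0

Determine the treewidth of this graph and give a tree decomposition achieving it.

Each bag holds 2 vertices, so the decomposition has width 1, which upper-bounds the treewidth. Any graph with an edge has treewidth ≥ 1, and G has the edge 6–1. Combining the bounds, tw(G) = 1.

Treewidth 1.
One such decomposition:
Bags: B1 = {1, 6}  B2 = {1, 2}  B3 = {1, 5}  B4 = {1, 7}  B5 = {7, 8}  B6 = {1, 4}  B7 = {3, 7}
Tree: B1–B2, B2–B3, B2–B4, B4–B5, B4–B6, B5–B7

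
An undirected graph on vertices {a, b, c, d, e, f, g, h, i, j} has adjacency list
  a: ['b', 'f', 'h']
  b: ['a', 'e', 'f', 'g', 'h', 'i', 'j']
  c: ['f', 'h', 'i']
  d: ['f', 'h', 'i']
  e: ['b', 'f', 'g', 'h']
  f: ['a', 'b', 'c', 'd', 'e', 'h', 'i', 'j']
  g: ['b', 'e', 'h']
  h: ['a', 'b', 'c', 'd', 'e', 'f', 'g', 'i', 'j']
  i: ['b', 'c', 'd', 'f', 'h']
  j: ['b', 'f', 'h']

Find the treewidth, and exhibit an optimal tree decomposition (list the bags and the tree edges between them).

Each bag holds 4 vertices, so the decomposition has width 3, which upper-bounds the treewidth. On the other hand G contains the 4-clique {b, e, g, h}. A clique must lie in a single bag of any decomposition, so no decomposition can have width below 3. Combining the bounds, tw(G) = 3.

Treewidth 3.
Bags: B1 = {d, f, h, i}  B2 = {b, f, h, i}  B3 = {b, e, f, h}  B4 = {a, b, f, h}  B5 = {b, f, h, j}  B6 = {b, e, g, h}  B7 = {c, f, h, i}
Tree: B1–B2, B2–B3, B3–B4, B2–B5, B3–B6, B2–B7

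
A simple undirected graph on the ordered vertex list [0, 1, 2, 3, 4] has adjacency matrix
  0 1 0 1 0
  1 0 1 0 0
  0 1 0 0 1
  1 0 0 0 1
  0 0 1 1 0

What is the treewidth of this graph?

2

A width-2 tree decomposition is:
Bags: B1 = {1, 2, 4}  B2 = {0, 1, 4}  B3 = {0, 3, 4}
Tree: B1–B2, B2–B3
The largest bag has 3 vertices, giving width 2; this decomposition certifies tw(G) ≤ 2. Since 4–2–1–0–3–4 is a cycle in G, G is not acyclic. Forests are exactly the graphs of treewidth ≤ 1, so tw(G) ≥ 2. Therefore the treewidth is 2.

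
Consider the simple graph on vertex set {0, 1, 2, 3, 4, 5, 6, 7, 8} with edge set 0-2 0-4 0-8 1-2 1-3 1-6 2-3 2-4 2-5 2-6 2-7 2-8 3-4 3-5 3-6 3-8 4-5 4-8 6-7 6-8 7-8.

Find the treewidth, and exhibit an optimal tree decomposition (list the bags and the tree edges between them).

Treewidth 3.
One such decomposition:
Bags: B1 = {2, 3, 4, 5}  B2 = {2, 3, 4, 8}  B3 = {2, 3, 6, 8}  B4 = {0, 2, 4, 8}  B5 = {1, 2, 3, 6}  B6 = {2, 6, 7, 8}
Tree: B1–B2, B2–B3, B2–B4, B3–B5, B3–B6

Every bag has size at most 4, so the width is 4 − 1 = 3 and tw(G) ≤ 3. On the other hand G contains the 4-clique {0, 2, 4, 8}. A clique must lie in a single bag of any decomposition, so no decomposition can have width below 3. The upper and lower bounds meet at 3, so that is the treewidth.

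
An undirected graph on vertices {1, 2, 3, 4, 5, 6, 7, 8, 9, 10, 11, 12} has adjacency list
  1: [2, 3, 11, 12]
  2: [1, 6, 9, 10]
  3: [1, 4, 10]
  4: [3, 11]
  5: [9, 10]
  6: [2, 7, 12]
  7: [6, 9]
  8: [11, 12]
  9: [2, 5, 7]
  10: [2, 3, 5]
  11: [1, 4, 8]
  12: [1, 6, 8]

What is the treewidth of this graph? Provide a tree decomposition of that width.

Treewidth 3.
Bags: B1 = {3, 4, 8, 11}  B2 = {1, 3, 8, 11}  B3 = {1, 3, 8, 12}  B4 = {1, 3, 10, 12}  B5 = {1, 2, 10, 12}  B6 = {2, 6, 10, 12}  B7 = {2, 5, 6, 10}  B8 = {2, 5, 6, 9}  B9 = {5, 6, 7, 9}
Tree: B1–B2, B2–B3, B3–B4, B4–B5, B5–B6, B6–B7, B7–B8, B8–B9

The largest bag has 4 vertices, giving width 3; this decomposition certifies tw(G) ≤ 3. For the lower bound: the 4 vertex sets {4,8,11}, {3}, {1}, {2,6,10,12} are disjoint, each induces a connected subgraph, and every pair is joined by at least one edge of G. Contracting each set to a single vertex therefore yields K_{4} as a minor, and since treewidth is minor-monotone, tw(G) ≥ tw(K_{4}) = 3. Hence tw(G) = 3 exactly.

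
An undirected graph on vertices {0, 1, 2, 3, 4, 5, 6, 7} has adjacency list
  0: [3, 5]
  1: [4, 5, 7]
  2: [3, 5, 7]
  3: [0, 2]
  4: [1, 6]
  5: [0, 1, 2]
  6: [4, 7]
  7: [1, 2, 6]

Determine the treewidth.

A width-2 tree decomposition is:
Bags: B1 = {4, 6, 7}  B2 = {1, 4, 7}  B3 = {1, 2, 7}  B4 = {1, 2, 5}  B5 = {2, 3, 5}  B6 = {0, 3, 5}
Tree: B1–B2, B2–B3, B3–B4, B4–B5, B5–B6
Each bag holds 3 vertices, so the decomposition has width 2, which upper-bounds the treewidth. The edges 6–4–1–7–6 form a cycle, so G is not a tree and its treewidth is at least 2. Therefore the treewidth is 2.

2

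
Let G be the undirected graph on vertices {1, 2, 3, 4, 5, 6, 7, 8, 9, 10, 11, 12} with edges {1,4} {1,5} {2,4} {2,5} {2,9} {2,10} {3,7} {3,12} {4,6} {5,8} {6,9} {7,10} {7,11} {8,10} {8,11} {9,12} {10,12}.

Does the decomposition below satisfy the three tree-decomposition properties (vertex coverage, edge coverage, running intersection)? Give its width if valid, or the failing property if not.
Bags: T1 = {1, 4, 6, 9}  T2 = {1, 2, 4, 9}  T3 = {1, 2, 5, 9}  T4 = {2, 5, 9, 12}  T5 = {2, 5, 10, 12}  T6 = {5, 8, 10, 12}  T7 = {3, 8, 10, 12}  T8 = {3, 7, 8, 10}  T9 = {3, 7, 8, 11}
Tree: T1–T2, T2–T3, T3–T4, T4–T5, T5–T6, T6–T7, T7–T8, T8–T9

Vertex coverage: the bags together contain {1, 2, 3, 4, 5, 6, 7, 8, 9, 10, 11, 12}, the full vertex set. Edge coverage: each edge of G has both endpoints in at least one bag. Running intersection: for every vertex, the bags containing it form a connected subtree. All three properties hold, so this is a valid tree decomposition of width max|bag| − 1 = 3, and hence tw(G) ≤ 3.

Yes; width 3.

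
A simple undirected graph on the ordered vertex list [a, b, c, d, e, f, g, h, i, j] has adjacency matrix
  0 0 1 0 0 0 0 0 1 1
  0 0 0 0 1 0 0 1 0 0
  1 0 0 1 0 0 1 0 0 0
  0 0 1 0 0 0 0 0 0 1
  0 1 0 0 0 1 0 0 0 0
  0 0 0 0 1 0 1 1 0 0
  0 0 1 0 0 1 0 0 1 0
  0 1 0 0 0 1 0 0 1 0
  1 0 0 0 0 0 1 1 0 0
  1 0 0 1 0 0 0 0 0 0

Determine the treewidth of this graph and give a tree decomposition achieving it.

Treewidth 2.
One optimal decomposition is:
Bags: B1 = {b, e, f}  B2 = {b, f, h}  B3 = {f, g, h}  B4 = {g, h, i}  B5 = {c, g, i}  B6 = {a, c, i}  B7 = {a, c, d}  B8 = {a, d, j}
Tree: B1–B2, B2–B3, B3–B4, B4–B5, B5–B6, B6–B7, B7–B8

The largest bag has 3 vertices, giving width 2; this decomposition certifies tw(G) ≤ 2. The edges e–b–h–f–e form a cycle, so G is not a tree and its treewidth is at least 2. Hence tw(G) = 2 exactly.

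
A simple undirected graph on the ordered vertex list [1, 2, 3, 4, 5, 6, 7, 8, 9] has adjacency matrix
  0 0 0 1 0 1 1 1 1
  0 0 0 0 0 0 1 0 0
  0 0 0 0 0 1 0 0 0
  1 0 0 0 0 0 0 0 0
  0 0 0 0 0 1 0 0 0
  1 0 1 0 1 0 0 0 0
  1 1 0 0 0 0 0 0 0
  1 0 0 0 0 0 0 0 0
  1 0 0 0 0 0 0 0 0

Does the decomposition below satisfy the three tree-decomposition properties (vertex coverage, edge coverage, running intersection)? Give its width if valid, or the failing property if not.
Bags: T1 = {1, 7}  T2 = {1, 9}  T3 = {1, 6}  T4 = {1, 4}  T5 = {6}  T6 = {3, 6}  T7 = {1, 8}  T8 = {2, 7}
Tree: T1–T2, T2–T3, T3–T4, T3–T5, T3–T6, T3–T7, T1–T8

A tree decomposition must satisfy three properties: every vertex lies in some bag; for every edge, both endpoints lie together in some bag; and for every vertex, the bags containing it form a connected subtree. Here vertex 5 appears in no bag, so the decomposition is invalid.

No — vertex 5 appears in no bag.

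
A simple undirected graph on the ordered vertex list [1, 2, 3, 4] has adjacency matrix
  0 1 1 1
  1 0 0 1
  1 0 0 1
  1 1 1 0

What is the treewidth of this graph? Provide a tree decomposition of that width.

Every bag has size at most 3, so the width is 3 − 1 = 2 and tw(G) ≤ 2. Conversely, {1, 2, 4} is a clique of size 3, and the vertices of any clique must share a bag in every tree decomposition; so some bag has ≥ 3 vertices and tw(G) ≥ 2. The upper and lower bounds meet at 2, so that is the treewidth.

Treewidth 2.
One optimal decomposition is:
Bags: B1 = {1, 3, 4}  B2 = {1, 2, 4}
Tree: B1–B2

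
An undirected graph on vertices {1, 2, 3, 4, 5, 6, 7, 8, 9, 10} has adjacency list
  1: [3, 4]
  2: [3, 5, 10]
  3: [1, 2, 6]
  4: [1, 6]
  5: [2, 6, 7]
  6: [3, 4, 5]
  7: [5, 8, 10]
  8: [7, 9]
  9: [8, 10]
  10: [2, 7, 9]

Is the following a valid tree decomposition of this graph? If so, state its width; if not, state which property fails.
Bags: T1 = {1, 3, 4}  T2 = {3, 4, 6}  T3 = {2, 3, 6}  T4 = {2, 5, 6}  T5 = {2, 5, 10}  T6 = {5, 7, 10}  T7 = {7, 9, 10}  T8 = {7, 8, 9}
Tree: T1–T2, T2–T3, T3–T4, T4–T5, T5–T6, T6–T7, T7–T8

Checking the three conditions: (i) the bags cover all of {1, 2, 3, 4, 5, 6, 7, 8, 9, 10}; (ii) for each edge, some bag contains both endpoints; (iii) the bags containing any fixed vertex form a subtree. All hold, so the decomposition is valid with width 3 − 1 = 2.

Yes; width 2.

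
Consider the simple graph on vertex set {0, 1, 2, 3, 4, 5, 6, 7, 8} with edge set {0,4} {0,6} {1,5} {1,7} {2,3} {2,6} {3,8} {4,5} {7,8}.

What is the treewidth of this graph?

2

A width-2 tree decomposition is:
Bags: B1 = {2, 3, 8}  B2 = {2, 6, 8}  B3 = {0, 6, 8}  B4 = {0, 4, 8}  B5 = {4, 5, 8}  B6 = {1, 5, 8}  B7 = {1, 7, 8}
Tree: B1–B2, B2–B3, B3–B4, B4–B5, B5–B6, B6–B7
The largest bag has 3 vertices, giving width 2; this decomposition certifies tw(G) ≤ 2. The edges 8–3–2–6–0–4–5–1–7–8 form a cycle, so G is not a tree and its treewidth is at least 2. Hence tw(G) = 2 exactly.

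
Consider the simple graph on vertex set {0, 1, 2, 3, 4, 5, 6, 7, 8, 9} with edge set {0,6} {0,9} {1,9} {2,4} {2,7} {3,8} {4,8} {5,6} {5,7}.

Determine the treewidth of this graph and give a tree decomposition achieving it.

Treewidth 1.
One such decomposition:
Bags: B1 = {3, 8}  B2 = {4, 8}  B3 = {2, 4}  B4 = {2, 7}  B5 = {5, 7}  B6 = {5, 6}  B7 = {0, 6}  B8 = {0, 9}  B9 = {1, 9}
Tree: B1–B2, B2–B3, B3–B4, B4–B5, B5–B6, B6–B7, B7–B8, B8–B9

Each bag holds 2 vertices, so the decomposition has width 1, which upper-bounds the treewidth. G has an edge, so its treewidth is at least 1. Combining the bounds, tw(G) = 1.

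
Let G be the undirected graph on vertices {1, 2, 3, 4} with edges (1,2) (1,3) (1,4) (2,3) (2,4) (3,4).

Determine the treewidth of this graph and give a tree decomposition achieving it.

A single bag containing all 4 vertices is trivially a valid decomposition of width 3. For the lower bound, the 4 vertices {1, 2, 3, 4} are pairwise adjacent, and any tree decomposition puts a clique entirely inside one bag — forcing width ≥ 3. Therefore the treewidth is 3.

Treewidth 3.
Bags: B1 = {1, 2, 3, 4}
Tree: (single bag)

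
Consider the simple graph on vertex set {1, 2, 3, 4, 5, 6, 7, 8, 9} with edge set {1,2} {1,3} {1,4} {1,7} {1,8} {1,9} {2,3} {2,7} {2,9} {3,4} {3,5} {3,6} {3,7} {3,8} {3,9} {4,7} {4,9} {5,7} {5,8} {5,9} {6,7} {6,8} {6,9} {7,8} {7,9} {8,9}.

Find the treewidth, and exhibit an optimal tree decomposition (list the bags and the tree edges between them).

Treewidth 4.
One optimal decomposition is:
Bags: B1 = {1, 3, 7, 8, 9}  B2 = {1, 3, 4, 7, 9}  B3 = {1, 2, 3, 7, 9}  B4 = {3, 6, 7, 8, 9}  B5 = {3, 5, 7, 8, 9}
Tree: B1–B2, B1–B3, B1–B4, B1–B5

Each bag holds 5 vertices, so the decomposition has width 4, which upper-bounds the treewidth. Conversely, {1, 3, 7, 8, 9} is a clique of size 5, and the vertices of any clique must share a bag in every tree decomposition; so some bag has ≥ 5 vertices and tw(G) ≥ 4. Therefore the treewidth is 4.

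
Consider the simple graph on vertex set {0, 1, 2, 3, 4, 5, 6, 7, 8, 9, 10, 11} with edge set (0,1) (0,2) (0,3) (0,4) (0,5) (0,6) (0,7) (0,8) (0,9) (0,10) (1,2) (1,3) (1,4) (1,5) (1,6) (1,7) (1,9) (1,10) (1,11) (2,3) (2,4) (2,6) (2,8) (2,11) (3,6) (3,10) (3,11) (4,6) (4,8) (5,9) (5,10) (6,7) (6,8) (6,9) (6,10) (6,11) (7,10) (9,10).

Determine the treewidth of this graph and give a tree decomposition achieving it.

Treewidth 4.
Bags: B1 = {0, 1, 6, 9, 10}  B2 = {0, 1, 6, 7, 10}  B3 = {0, 1, 3, 6, 10}  B4 = {0, 1, 2, 3, 6}  B5 = {0, 1, 2, 4, 6}  B6 = {0, 1, 5, 9, 10}  B7 = {0, 2, 4, 6, 8}  B8 = {1, 2, 3, 6, 11}
Tree: B1–B2, B1–B3, B3–B4, B4–B5, B1–B6, B5–B7, B4–B8

Each bag holds 5 vertices, so the decomposition has width 4, which upper-bounds the treewidth. For the lower bound, the 5 vertices {0, 2, 4, 6, 8} are pairwise adjacent, and any tree decomposition puts a clique entirely inside one bag — forcing width ≥ 4. The upper and lower bounds meet at 4, so that is the treewidth.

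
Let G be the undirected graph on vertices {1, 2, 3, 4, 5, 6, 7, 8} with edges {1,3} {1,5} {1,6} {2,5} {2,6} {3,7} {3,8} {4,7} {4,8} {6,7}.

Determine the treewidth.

A width-2 tree decomposition is:
Bags: B1 = {4, 7, 8}  B2 = {3, 7, 8}  B3 = {3, 6, 7}  B4 = {1, 3, 6}  B5 = {1, 2, 6}  B6 = {1, 2, 5}
Tree: B1–B2, B2–B3, B3–B4, B4–B5, B5–B6
Each bag holds 3 vertices, so the decomposition has width 2, which upper-bounds the treewidth. Since 4–8–3–7–4 is a cycle in G, G is not acyclic. Forests are exactly the graphs of treewidth ≤ 1, so tw(G) ≥ 2. Combining the bounds, tw(G) = 2.

2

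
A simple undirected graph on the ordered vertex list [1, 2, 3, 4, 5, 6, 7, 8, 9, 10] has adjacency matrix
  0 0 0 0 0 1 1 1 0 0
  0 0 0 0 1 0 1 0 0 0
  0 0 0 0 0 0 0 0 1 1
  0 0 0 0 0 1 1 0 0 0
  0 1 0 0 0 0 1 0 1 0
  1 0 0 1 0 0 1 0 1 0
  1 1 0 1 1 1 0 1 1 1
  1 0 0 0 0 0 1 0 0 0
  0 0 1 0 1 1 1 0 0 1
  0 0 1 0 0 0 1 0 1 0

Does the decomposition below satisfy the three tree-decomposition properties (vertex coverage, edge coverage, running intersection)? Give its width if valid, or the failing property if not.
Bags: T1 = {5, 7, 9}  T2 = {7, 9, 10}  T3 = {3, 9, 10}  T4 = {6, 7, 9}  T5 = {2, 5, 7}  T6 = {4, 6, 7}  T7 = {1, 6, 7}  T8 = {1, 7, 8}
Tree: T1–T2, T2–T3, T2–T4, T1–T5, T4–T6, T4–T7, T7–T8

Vertex coverage: the bags together contain {1, 2, 3, 4, 5, 6, 7, 8, 9, 10}, the full vertex set. Edge coverage: each edge of G has both endpoints in at least one bag. Running intersection: for every vertex, the bags containing it form a connected subtree. All three properties hold, so this is a valid tree decomposition of width max|bag| − 1 = 2, and hence tw(G) ≤ 2.

Yes; width 2.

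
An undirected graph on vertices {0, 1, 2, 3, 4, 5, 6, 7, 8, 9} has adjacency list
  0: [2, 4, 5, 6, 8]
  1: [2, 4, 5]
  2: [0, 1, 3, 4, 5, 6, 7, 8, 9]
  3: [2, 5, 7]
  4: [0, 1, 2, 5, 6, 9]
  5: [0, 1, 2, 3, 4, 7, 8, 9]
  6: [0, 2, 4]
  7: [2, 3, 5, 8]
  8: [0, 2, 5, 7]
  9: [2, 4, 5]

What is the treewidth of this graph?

3

A width-3 tree decomposition is:
Bags: B1 = {0, 2, 4, 6}  B2 = {0, 2, 4, 5}  B3 = {1, 2, 4, 5}  B4 = {2, 4, 5, 9}  B5 = {0, 2, 5, 8}  B6 = {2, 5, 7, 8}  B7 = {2, 3, 5, 7}
Tree: B1–B2, B2–B3, B2–B4, B2–B5, B5–B6, B6–B7
Every bag has size at most 4, so the width is 4 − 1 = 3 and tw(G) ≤ 3. For the lower bound, the 4 vertices {0, 2, 5, 8} are pairwise adjacent, and any tree decomposition puts a clique entirely inside one bag — forcing width ≥ 3. The upper and lower bounds meet at 3, so that is the treewidth.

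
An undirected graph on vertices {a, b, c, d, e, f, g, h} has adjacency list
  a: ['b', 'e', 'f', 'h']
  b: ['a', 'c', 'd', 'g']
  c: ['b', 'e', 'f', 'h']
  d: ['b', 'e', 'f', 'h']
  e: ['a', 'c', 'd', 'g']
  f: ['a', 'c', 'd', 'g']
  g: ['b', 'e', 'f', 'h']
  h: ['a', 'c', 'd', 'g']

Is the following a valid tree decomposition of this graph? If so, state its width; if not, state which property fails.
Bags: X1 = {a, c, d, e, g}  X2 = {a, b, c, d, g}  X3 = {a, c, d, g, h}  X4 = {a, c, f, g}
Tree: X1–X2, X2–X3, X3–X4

No — edge (d,f) lies in no bag.

A tree decomposition must satisfy three properties: every vertex lies in some bag; for every edge, both endpoints lie together in some bag; and for every vertex, the bags containing it form a connected subtree. Here edge (d,f) lies in no bag, so the decomposition is invalid.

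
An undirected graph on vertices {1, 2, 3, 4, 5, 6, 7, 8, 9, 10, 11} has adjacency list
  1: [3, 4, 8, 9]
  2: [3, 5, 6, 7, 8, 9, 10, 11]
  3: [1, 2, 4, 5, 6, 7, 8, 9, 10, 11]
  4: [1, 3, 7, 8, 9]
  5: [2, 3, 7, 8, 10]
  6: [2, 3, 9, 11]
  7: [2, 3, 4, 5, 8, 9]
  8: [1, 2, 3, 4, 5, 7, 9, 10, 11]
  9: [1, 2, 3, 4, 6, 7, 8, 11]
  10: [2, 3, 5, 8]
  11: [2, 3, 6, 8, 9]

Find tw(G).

A width-4 tree decomposition is:
Bags: B1 = {2, 3, 5, 7, 8}  B2 = {2, 3, 7, 8, 9}  B3 = {3, 4, 7, 8, 9}  B4 = {1, 3, 4, 8, 9}  B5 = {2, 3, 8, 9, 11}  B6 = {2, 3, 5, 8, 10}  B7 = {2, 3, 6, 9, 11}
Tree: B1–B2, B2–B3, B3–B4, B2–B5, B1–B6, B5–B7
The largest bag has 5 vertices, giving width 4; this decomposition certifies tw(G) ≤ 4. Conversely, {1, 3, 4, 8, 9} is a clique of size 5, and the vertices of any clique must share a bag in every tree decomposition; so some bag has ≥ 5 vertices and tw(G) ≥ 4. Combining the bounds, tw(G) = 4.

4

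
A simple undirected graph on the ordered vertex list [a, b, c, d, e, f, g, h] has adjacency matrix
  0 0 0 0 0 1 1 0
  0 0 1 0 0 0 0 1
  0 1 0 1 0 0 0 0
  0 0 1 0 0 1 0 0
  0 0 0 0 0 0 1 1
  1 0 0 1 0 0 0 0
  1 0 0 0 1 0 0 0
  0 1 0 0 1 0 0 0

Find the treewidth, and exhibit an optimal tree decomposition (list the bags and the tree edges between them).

Treewidth 2.
One such decomposition:
Bags: B1 = {b, e, h}  B2 = {b, e, g}  B3 = {a, b, g}  B4 = {a, b, f}  B5 = {b, d, f}  B6 = {b, c, d}
Tree: B1–B2, B2–B3, B3–B4, B4–B5, B5–B6

Every bag has size at most 3, so the width is 3 − 1 = 2 and tw(G) ≤ 2. For the lower bound, G contains the cycle b–h–e–g–a–f–d–c–b, so G is not a forest; only forests have treewidth ≤ 1, hence tw(G) ≥ 2. Hence tw(G) = 2 exactly.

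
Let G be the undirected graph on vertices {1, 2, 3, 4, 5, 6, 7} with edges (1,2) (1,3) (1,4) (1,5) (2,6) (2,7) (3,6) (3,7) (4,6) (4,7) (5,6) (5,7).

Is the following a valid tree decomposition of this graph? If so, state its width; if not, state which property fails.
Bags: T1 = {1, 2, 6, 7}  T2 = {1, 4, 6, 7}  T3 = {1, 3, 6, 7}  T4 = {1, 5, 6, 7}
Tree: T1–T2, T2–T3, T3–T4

Checking the three conditions: (i) the bags cover all of {1, 2, 3, 4, 5, 6, 7}; (ii) for each edge, some bag contains both endpoints; (iii) the bags containing any fixed vertex form a subtree. All hold, so the decomposition is valid with width 4 − 1 = 3.

Yes; width 3.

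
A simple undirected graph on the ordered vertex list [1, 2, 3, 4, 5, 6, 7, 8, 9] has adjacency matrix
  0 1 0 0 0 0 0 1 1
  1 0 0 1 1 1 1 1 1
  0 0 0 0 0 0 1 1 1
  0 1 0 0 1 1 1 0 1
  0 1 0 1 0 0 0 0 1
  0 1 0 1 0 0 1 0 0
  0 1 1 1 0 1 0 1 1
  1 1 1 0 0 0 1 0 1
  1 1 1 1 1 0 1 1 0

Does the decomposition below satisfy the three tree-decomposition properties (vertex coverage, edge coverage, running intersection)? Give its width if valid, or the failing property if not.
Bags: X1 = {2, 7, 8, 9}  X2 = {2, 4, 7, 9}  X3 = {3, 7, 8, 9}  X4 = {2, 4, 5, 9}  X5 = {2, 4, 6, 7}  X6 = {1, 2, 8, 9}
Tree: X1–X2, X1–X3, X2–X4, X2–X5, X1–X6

Vertex coverage: the bags together contain {1, 2, 3, 4, 5, 6, 7, 8, 9}, the full vertex set. Edge coverage: each edge of G has both endpoints in at least one bag. Running intersection: for every vertex, the bags containing it form a connected subtree. All three properties hold, so this is a valid tree decomposition of width max|bag| − 1 = 3, and hence tw(G) ≤ 3.

Yes; width 3.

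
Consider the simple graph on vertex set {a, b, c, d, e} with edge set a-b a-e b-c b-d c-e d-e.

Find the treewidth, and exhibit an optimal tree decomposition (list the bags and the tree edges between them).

The largest bag has 3 vertices, giving width 2; this decomposition certifies tw(G) ≤ 2. Since d–b–c–e–d is a cycle in G, G is not acyclic. Forests are exactly the graphs of treewidth ≤ 1, so tw(G) ≥ 2. Hence tw(G) = 2 exactly.

Treewidth 2.
Bags: B1 = {b, d, e}  B2 = {b, c, e}  B3 = {a, b, e}
Tree: B1–B2, B2–B3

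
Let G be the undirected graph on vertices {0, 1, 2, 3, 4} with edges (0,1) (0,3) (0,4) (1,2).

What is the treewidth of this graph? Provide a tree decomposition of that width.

The largest bag has 2 vertices, giving width 1; this decomposition certifies tw(G) ≤ 1. Any graph with an edge has treewidth ≥ 1, and G has the edge 0–1. Combining the bounds, tw(G) = 1.

Treewidth 1.
One such decomposition:
Bags: B1 = {0, 1}  B2 = {0, 3}  B3 = {1, 2}  B4 = {0, 4}
Tree: B1–B2, B1–B3, B2–B4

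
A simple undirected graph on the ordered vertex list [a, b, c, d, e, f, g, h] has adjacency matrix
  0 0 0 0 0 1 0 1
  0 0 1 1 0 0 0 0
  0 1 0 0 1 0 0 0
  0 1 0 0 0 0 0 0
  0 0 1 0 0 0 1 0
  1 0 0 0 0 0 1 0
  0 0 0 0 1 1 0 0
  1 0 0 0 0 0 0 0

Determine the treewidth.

1

A width-1 tree decomposition is:
Bags: B1 = {b, d}  B2 = {b, c}  B3 = {c, e}  B4 = {e, g}  B5 = {f, g}  B6 = {a, f}  B7 = {a, h}
Tree: B1–B2, B2–B3, B3–B4, B4–B5, B5–B6, B6–B7
The largest bag has 2 vertices, giving width 1; this decomposition certifies tw(G) ≤ 1. Any graph with an edge has treewidth ≥ 1, and G has the edge d–b. Hence tw(G) = 1 exactly.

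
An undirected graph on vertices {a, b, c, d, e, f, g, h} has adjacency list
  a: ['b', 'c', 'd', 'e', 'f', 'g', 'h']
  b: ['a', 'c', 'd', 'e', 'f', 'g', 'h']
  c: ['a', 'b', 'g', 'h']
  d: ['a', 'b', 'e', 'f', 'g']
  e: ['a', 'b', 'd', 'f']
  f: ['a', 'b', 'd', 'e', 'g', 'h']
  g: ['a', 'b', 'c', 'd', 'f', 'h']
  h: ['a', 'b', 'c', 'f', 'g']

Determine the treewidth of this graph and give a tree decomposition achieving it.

The largest bag has 5 vertices, giving width 4; this decomposition certifies tw(G) ≤ 4. On the other hand G contains the 5-clique {a, b, c, g, h}. A clique must lie in a single bag of any decomposition, so no decomposition can have width below 4. Therefore the treewidth is 4.

Treewidth 4.
One optimal decomposition is:
Bags: B1 = {a, b, d, e, f}  B2 = {a, b, d, f, g}  B3 = {a, b, f, g, h}  B4 = {a, b, c, g, h}
Tree: B1–B2, B2–B3, B3–B4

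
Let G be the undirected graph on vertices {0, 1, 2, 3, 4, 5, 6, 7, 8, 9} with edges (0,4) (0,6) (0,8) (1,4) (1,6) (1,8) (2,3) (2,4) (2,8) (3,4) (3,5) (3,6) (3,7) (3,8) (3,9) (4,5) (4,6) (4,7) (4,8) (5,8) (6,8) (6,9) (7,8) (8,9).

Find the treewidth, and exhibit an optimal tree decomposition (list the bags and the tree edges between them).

Each bag holds 4 vertices, so the decomposition has width 3, which upper-bounds the treewidth. Conversely, {3, 6, 8, 9} is a clique of size 4, and the vertices of any clique must share a bag in every tree decomposition; so some bag has ≥ 4 vertices and tw(G) ≥ 3. Hence tw(G) = 3 exactly.

Treewidth 3.
One such decomposition:
Bags: B1 = {3, 6, 8, 9}  B2 = {3, 4, 6, 8}  B3 = {3, 4, 5, 8}  B4 = {2, 3, 4, 8}  B5 = {0, 4, 6, 8}  B6 = {3, 4, 7, 8}  B7 = {1, 4, 6, 8}
Tree: B1–B2, B2–B3, B2–B4, B2–B5, B3–B6, B5–B7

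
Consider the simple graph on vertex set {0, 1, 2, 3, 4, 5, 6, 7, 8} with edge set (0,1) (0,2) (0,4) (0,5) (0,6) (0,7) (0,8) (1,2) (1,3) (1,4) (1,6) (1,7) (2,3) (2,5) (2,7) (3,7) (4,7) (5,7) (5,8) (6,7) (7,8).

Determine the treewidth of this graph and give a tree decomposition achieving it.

Each bag holds 4 vertices, so the decomposition has width 3, which upper-bounds the treewidth. On the other hand G contains the 4-clique {0, 5, 7, 8}. A clique must lie in a single bag of any decomposition, so no decomposition can have width below 3. Therefore the treewidth is 3.

Treewidth 3.
Bags: B1 = {0, 1, 2, 7}  B2 = {1, 2, 3, 7}  B3 = {0, 1, 6, 7}  B4 = {0, 2, 5, 7}  B5 = {0, 1, 4, 7}  B6 = {0, 5, 7, 8}
Tree: B1–B2, B1–B3, B1–B4, B3–B5, B4–B6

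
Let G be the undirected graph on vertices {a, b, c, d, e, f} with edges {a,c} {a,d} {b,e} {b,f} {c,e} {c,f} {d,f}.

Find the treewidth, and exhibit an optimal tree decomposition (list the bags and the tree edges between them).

Treewidth 2.
Bags: B1 = {a, d, f}  B2 = {a, c, f}  B3 = {b, c, f}  B4 = {b, c, e}
Tree: B1–B2, B2–B3, B3–B4

The largest bag has 3 vertices, giving width 2; this decomposition certifies tw(G) ≤ 2. For the lower bound, G contains the cycle d–a–c–f–d, so G is not a forest; only forests have treewidth ≤ 1, hence tw(G) ≥ 2. Combining the bounds, tw(G) = 2.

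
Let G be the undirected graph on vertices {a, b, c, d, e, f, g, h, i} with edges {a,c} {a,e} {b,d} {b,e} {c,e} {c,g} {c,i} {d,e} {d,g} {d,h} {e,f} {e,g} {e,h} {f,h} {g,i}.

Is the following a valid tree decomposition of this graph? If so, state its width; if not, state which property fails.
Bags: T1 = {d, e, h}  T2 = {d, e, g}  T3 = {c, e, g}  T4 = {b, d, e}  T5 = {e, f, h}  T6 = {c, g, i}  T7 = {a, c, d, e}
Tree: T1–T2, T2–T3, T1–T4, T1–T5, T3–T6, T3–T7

A tree decomposition must satisfy three properties: every vertex lies in some bag; for every edge, both endpoints lie together in some bag; and for every vertex, the bags containing it form a connected subtree. Here bags containing vertex d are not connected in the tree, so the decomposition is invalid.

No — bags containing vertex d are not connected in the tree.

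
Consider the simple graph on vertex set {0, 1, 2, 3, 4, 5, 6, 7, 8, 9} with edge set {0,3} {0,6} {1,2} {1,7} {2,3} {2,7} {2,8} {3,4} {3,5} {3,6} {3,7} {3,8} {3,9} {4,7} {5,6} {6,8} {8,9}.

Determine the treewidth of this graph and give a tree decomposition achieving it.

Treewidth 2.
One optimal decomposition is:
Bags: B1 = {2, 3, 7}  B2 = {2, 3, 8}  B3 = {1, 2, 7}  B4 = {3, 4, 7}  B5 = {3, 6, 8}  B6 = {3, 8, 9}  B7 = {3, 5, 6}  B8 = {0, 3, 6}
Tree: B1–B2, B1–B3, B1–B4, B2–B5, B5–B6, B5–B7, B7–B8

The largest bag has 3 vertices, giving width 2; this decomposition certifies tw(G) ≤ 2. Conversely, {1, 2, 7} is a clique of size 3, and the vertices of any clique must share a bag in every tree decomposition; so some bag has ≥ 3 vertices and tw(G) ≥ 2. Combining the bounds, tw(G) = 2.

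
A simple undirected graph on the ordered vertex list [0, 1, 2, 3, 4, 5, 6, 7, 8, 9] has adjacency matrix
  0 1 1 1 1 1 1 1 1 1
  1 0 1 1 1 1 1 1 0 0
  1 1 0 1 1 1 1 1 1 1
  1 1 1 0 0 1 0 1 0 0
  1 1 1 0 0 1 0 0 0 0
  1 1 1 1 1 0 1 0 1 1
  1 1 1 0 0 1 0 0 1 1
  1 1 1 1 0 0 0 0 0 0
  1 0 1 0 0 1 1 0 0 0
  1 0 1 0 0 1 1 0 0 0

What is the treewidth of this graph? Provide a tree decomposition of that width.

The largest bag has 5 vertices, giving width 4; this decomposition certifies tw(G) ≤ 4. For the lower bound, the 5 vertices {0, 2, 5, 6, 8} are pairwise adjacent, and any tree decomposition puts a clique entirely inside one bag — forcing width ≥ 4. Therefore the treewidth is 4.

Treewidth 4.
One optimal decomposition is:
Bags: B1 = {0, 1, 2, 5, 6}  B2 = {0, 2, 5, 6, 8}  B3 = {0, 1, 2, 3, 5}  B4 = {0, 1, 2, 4, 5}  B5 = {0, 2, 5, 6, 9}  B6 = {0, 1, 2, 3, 7}
Tree: B1–B2, B1–B3, B3–B4, B1–B5, B3–B6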